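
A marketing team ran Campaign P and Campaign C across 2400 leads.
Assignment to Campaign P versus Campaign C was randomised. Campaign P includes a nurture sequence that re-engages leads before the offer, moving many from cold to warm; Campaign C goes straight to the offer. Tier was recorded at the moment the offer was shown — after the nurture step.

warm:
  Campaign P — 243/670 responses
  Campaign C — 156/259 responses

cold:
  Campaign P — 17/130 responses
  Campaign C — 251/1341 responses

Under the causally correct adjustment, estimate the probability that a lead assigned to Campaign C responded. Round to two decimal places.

Engagement tier here is a post-treatment variable shaped by the campaign; conditioning on it would introduce bias rather than remove it. The overall comparison is the causal one.
So P(outcome | do(Campaign C)) is just the pooled rate for Campaign C: 407/1600 = 0.254.

0.25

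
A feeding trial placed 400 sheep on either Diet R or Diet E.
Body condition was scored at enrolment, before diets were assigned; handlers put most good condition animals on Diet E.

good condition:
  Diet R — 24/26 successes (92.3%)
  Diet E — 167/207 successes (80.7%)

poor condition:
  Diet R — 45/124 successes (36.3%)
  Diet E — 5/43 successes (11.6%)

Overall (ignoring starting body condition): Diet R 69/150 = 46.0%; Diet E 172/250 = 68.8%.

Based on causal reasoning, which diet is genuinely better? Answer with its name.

Diet R

Here starting body condition is a common cause — it drives both which diet a case falls under and the outcome. The crude comparison mixes populations; the stratum-specific rates are the causally relevant ones.
Within each level — good condition: 92.3% vs 80.7%; poor condition: 36.3% vs 11.6% — Diet R is higher every time.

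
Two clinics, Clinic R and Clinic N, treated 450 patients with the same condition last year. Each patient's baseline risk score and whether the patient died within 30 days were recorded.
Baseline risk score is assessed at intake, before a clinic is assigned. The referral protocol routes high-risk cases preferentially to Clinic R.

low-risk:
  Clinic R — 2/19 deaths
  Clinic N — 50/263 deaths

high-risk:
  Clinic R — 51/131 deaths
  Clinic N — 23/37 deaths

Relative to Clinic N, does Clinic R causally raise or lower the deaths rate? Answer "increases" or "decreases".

The stratified and pooled comparisons disagree (Clinic R wins within each baseline risk score; Clinic N wins overall), so the answer turns on the causal role of baseline risk score.
Since baseline risk score is a pre-existing factor (not a product of the clinic) and it affects the outcome on its own, it is a confounder. The stratified rates, not the pooled rate, identify the causal effect.
Within each level — low-risk: 10.5% vs 19.0%; high-risk: 38.9% vs 62.2% — Clinic R is lower every time.

decreases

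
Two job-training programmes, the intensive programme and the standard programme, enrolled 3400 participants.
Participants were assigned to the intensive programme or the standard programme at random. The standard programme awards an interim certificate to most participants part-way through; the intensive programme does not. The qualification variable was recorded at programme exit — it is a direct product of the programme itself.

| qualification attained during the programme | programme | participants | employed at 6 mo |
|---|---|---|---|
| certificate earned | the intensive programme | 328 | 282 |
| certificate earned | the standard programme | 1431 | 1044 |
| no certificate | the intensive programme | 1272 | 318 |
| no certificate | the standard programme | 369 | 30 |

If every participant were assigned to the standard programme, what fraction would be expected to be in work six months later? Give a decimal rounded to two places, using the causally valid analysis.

Within every qualification attained during the programme level the intensive programme has the higher rate, yet pooled the standard programme does — Simpson's reversal.
The distribution of qualification attained during the programme is itself part of what the programme does — it is an intermediate outcome. Holding it fixed would remove that part of the effect; the total effect is the pooled difference.
So P(outcome | do(the standard programme)) is just the pooled rate for the standard programme: 1074/1800 = 0.597.

0.60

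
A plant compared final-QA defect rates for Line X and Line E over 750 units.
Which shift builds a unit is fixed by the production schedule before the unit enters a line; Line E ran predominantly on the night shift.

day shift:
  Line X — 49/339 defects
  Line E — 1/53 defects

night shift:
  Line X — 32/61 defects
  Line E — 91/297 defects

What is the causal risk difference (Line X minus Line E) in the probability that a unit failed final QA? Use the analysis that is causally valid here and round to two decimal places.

Within every shift level Line E has the lower rate, yet pooled Line X does — Simpson's reversal.
Shift satisfies the back-door criterion: it is not a descendant of the line, and it blocks the spurious path from line to outcome. Adjusting for it (i.e., using the within-shift rates) gives the causal effect.
Adjusting over the population distribution of shift: 0.523·(0.145−0.019) + 0.477·(0.525−0.306) = +0.170.

+0.17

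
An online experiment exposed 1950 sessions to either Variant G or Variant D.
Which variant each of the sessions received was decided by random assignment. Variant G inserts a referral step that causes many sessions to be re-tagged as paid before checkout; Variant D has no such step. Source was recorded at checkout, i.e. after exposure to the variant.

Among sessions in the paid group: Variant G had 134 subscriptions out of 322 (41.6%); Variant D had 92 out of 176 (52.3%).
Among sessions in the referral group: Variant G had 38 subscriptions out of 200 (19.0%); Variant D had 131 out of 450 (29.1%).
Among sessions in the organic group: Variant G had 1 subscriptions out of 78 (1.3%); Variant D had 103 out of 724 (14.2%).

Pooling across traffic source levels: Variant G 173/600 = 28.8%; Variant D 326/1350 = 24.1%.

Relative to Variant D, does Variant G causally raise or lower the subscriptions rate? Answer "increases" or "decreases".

The distribution of traffic source is itself part of what the variant does — it is an intermediate outcome. Holding it fixed would remove that part of the effect; the total effect is the pooled difference.
Pooled: Variant G 28.8% vs Variant D 24.1%; Variant G is higher overall.

increases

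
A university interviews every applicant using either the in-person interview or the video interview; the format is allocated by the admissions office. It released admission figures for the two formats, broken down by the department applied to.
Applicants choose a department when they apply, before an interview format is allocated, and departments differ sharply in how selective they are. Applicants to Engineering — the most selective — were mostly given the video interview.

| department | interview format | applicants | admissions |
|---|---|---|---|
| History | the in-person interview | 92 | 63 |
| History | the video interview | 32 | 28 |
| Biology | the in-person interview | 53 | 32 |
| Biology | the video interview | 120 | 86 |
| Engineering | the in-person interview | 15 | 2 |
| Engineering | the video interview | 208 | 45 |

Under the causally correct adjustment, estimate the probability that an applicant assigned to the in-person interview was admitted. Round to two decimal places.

0.42

Nothing the interview format does changes department; the imbalance is an allocation artefact. With department also predicting the outcome, the pooled figure is confounded, and the within-stratum comparison is the causal one.
Standardising the in-person interview to the population department mix: 0.238·63/92 + 0.333·32/53 + 0.429·2/15 = 0.421.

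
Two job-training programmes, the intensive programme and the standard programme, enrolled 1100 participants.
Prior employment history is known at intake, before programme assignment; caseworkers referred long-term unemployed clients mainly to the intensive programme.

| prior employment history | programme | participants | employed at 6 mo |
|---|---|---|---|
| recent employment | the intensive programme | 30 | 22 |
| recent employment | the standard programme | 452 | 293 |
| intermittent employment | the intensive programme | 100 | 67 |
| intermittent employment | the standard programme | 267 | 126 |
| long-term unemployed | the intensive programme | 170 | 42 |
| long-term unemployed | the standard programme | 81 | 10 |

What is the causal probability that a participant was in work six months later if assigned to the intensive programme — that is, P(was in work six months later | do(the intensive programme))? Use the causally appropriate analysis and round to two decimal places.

The stratified and pooled comparisons disagree (the intensive programme wins within each prior employment history; the standard programme wins overall), so the answer turns on the causal role of prior employment history.
Prior employment history satisfies the back-door criterion: it is not a descendant of the programme, and it blocks the spurious path from programme to outcome. Adjusting for it (i.e., using the within-prior employment history rates) gives the causal effect.
Standardising the intensive programme to the population prior employment history mix: 0.438·22/30 + 0.334·67/100 + 0.228·42/170 = 0.601.

0.60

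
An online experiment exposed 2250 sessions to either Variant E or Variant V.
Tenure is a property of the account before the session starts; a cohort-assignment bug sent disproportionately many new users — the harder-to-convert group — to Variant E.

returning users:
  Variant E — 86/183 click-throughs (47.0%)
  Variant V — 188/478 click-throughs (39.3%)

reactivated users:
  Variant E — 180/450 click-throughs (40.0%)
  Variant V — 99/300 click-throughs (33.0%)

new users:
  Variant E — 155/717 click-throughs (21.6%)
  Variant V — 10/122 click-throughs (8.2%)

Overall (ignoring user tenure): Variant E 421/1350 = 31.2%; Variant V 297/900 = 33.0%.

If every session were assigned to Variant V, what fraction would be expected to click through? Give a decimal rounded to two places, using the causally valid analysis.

0.26

Since user tenure is a pre-existing factor (not a product of the variant) and it affects the outcome on its own, it is a confounder. The stratified rates, not the pooled rate, identify the causal effect.
Standardising Variant V to the population user tenure mix: 0.294·188/478 + 0.333·99/300 + 0.373·10/122 = 0.256.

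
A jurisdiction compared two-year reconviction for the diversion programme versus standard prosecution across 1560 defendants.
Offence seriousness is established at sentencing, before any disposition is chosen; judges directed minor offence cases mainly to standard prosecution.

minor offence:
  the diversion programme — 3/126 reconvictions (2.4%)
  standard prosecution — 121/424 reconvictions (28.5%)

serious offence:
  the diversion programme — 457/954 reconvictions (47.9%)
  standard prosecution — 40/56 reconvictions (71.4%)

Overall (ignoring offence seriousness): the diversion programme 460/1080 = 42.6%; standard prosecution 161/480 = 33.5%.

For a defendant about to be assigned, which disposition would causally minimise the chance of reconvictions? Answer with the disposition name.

the diversion programme

Offence seriousness differs across dispositions for reasons unrelated to any effect of the disposition itself, and it separately predicts the outcome — a classic confounder. We must compare within offence seriousness levels.
Within each level — minor offence: 2.4% vs 28.5%; serious offence: 47.9% vs 71.4% — the diversion programme is lower every time.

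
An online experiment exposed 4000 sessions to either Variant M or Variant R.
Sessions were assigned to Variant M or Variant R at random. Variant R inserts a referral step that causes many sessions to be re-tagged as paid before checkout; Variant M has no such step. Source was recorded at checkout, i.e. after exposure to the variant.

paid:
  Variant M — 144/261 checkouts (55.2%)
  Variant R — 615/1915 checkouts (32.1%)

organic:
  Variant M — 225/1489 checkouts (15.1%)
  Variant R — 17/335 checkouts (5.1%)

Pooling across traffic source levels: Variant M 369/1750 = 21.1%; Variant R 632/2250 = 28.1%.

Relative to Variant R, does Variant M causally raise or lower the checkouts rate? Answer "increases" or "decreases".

decreases

Traffic source lies on the pathway variant → traffic source → outcome, so adjusting for it blocks the indirect effect. For the total causal effect of variant, use the unadjusted pooled rates.
Pooled: Variant M 21.1% vs Variant R 28.1%; Variant R is higher overall.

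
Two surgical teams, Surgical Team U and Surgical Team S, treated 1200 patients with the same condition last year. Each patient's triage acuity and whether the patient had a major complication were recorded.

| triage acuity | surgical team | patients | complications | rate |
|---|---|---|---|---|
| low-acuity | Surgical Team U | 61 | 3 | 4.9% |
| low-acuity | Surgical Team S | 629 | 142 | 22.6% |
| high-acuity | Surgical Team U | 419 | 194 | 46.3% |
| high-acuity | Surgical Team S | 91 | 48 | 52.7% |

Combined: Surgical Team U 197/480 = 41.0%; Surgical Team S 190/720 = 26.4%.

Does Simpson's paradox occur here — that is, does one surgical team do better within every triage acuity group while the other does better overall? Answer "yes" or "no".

Within each triage acuity level (low-acuity 4.9% vs 22.6%; high-acuity 46.3% vs 52.7%), Surgical Team U has the lower rate every time. Pooled: 41.0% vs 26.4% — Surgical Team S has the lower rate overall. The two comparisons disagree.

yes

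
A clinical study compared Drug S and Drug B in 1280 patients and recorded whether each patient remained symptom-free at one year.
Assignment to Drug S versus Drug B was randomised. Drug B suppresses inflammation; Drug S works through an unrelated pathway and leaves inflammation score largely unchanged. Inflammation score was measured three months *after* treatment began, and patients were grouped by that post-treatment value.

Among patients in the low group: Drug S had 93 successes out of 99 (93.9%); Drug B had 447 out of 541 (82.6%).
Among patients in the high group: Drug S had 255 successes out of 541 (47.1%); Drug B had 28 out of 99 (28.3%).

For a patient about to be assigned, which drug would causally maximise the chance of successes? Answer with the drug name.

The inflammation score-specific comparison favours Drug S throughout, but the pooled figures favour Drug B. The question is whether to condition on inflammation score.
Because the drug influences inflammation score, inflammation score is a post-treatment mediator, not a confounder. Stratifying on it would bias the estimate; the causal effect is the crude pooled difference.
Pooled: Drug S 54.4% vs Drug B 74.2%; Drug B is higher overall.

Drug B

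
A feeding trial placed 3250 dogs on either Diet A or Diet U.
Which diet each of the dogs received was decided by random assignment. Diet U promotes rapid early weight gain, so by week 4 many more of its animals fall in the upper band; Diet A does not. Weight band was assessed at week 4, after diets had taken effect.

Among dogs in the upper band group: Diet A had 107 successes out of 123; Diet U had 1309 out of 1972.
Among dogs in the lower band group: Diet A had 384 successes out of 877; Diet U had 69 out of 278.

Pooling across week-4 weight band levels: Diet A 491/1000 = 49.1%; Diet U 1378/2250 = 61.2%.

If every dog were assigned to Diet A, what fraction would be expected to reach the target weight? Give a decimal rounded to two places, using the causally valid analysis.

0.49

Diet A is higher inside every week-4 weight band stratum but Diet U is higher in aggregate. Whether to stratify depends on how week-4 weight band relates to the diet.
Week-4 weight band is downstream of the diet. One should not condition on a consequence of treatment, so the overall rates are the right comparison.
So P(outcome | do(Diet A)) is just the pooled rate for Diet A: 491/1000 = 0.491.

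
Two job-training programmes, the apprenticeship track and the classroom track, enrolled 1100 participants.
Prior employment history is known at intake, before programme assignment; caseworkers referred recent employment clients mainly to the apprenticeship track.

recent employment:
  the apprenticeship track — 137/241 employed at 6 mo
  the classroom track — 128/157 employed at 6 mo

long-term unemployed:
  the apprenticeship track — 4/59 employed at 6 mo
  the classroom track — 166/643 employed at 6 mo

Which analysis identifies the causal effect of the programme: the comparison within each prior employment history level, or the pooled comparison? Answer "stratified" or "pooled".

stratified

the classroom track is higher inside every prior employment history stratum but the apprenticeship track is higher in aggregate. Whether to stratify depends on how prior employment history relates to the programme.
Here prior employment history is a common cause — it drives both which programme a case falls under and the outcome. The crude comparison mixes populations; the stratum-specific rates are the causally relevant ones.
Within each level — recent employment: 56.8% vs 81.5%; long-term unemployed: 6.8% vs 25.8% — the classroom track is higher every time.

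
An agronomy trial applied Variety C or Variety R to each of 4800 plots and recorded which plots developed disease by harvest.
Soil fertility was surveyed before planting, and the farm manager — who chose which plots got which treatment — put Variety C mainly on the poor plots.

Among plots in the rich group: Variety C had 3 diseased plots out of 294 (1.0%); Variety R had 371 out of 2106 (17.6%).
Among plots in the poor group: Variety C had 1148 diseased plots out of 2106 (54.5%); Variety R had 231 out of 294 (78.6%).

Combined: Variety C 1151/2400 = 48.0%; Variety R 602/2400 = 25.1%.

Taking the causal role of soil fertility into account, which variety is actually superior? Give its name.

The imbalance in soil fertility arose from how plots were allocated, not from anything the variety did; and soil fertility independently affects the outcome. The pooled gap is confounded — condition on soil fertility.
Within each level — rich: 1.0% vs 17.6%; poor: 54.5% vs 78.6% — Variety C is lower every time.

Variety C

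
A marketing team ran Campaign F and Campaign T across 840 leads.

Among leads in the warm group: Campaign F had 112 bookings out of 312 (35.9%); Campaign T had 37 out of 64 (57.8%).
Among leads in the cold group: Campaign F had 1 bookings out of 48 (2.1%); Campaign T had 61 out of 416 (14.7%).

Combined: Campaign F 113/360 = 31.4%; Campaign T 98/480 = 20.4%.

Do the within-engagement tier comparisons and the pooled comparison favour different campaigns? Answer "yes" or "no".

Within each engagement tier level (warm 35.9% vs 57.8%; cold 2.1% vs 14.7%), Campaign T has the higher rate every time. Pooled: 31.4% vs 20.4% — Campaign F has the higher rate overall. The two comparisons disagree.

yes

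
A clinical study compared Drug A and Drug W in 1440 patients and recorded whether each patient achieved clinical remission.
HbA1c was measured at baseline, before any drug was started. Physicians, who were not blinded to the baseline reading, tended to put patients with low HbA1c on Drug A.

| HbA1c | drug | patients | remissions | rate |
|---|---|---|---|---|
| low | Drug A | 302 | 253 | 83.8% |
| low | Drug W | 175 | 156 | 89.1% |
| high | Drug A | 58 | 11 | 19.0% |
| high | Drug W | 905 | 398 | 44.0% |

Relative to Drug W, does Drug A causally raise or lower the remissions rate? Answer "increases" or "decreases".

The stratified and pooled comparisons disagree (Drug W wins within each HbA1c; Drug A wins overall), so the answer turns on the causal role of HbA1c.
Nothing the drug does changes HbA1c; the imbalance is an allocation artefact. With HbA1c also predicting the outcome, the pooled figure is confounded, and the within-stratum comparison is the causal one.
Within each level — low: 83.8% vs 89.1%; high: 19.0% vs 44.0% — Drug W is higher every time.

decreases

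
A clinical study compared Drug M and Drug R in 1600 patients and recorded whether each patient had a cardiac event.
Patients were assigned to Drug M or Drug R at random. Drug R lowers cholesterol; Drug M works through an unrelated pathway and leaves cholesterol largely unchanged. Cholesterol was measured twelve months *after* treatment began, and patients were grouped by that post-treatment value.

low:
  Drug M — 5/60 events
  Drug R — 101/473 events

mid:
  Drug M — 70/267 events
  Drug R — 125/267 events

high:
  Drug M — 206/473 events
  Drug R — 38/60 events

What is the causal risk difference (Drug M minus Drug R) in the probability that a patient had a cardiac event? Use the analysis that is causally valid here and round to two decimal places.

+0.02

The stratified and pooled comparisons disagree (Drug M wins within each cholesterol; Drug R wins overall), so the answer turns on the causal role of cholesterol.
Cholesterol lies on the pathway drug → cholesterol → outcome, so adjusting for it blocks the indirect effect. For the total causal effect of drug, use the unadjusted pooled rates.
The causal difference is the pooled difference: 0.351 − 0.330 = +0.021.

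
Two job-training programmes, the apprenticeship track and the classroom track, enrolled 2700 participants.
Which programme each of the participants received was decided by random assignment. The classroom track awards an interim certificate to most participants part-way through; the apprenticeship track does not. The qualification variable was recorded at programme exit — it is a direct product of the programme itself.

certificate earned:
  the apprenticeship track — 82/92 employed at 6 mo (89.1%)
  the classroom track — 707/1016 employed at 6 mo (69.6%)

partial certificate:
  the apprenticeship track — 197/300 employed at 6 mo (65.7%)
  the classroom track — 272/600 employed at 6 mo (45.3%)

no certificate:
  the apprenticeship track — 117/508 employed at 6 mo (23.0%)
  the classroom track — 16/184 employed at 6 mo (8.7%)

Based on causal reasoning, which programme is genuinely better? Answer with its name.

the classroom track

Qualification attained during the programme here is a post-treatment variable shaped by the programme; conditioning on it would introduce bias rather than remove it. The overall comparison is the causal one.
Pooled: the apprenticeship track 44.0% vs the classroom track 55.3%; the classroom track is higher overall.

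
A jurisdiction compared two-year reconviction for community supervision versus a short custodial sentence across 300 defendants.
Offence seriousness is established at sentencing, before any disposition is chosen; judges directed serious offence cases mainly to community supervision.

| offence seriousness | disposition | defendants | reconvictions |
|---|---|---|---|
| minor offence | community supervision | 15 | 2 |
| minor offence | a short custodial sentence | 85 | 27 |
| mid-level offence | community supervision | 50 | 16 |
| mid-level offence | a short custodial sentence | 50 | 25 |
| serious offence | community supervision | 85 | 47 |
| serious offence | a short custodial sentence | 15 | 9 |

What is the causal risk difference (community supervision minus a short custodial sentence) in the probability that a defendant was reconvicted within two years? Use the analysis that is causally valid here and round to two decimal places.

Since offence seriousness is a pre-existing factor (not a product of the disposition) and it affects the outcome on its own, it is a confounder. The stratified rates, not the pooled rate, identify the causal effect.
Adjusting over the population distribution of offence seriousness: 0.333·(0.133−0.318) + 0.333·(0.320−0.500) + 0.333·(0.553−0.600) = -0.137.

-0.14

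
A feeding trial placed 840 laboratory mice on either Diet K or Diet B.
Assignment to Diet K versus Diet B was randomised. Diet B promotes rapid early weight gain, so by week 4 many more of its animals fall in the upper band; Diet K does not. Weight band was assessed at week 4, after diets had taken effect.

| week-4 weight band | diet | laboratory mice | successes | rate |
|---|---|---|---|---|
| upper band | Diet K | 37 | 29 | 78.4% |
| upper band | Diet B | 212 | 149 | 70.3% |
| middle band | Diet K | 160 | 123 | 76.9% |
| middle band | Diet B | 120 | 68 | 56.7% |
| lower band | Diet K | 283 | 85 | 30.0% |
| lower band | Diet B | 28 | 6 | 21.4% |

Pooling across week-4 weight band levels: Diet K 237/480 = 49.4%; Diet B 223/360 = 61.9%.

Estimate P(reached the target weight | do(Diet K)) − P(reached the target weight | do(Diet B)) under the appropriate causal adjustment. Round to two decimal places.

-0.13

Week-4 weight band lies on the pathway diet → week-4 weight band → outcome, so adjusting for it blocks the indirect effect. For the total causal effect of diet, use the unadjusted pooled rates.
The causal difference is the pooled difference: 0.494 − 0.619 = -0.126.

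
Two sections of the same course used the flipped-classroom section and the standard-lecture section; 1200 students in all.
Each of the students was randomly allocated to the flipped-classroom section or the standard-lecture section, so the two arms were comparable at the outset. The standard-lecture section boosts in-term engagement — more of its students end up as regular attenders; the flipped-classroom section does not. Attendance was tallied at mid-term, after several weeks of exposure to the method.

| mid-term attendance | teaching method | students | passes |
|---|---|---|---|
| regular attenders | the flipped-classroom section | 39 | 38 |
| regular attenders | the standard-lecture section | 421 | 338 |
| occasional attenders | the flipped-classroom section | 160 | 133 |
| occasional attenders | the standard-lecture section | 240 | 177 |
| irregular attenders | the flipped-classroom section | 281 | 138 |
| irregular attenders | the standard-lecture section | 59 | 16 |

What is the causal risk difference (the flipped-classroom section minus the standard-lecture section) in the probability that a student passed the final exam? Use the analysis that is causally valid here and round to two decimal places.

-0.09

The stratified and pooled comparisons disagree (the flipped-classroom section wins within each mid-term attendance; the standard-lecture section wins overall), so the answer turns on the causal role of mid-term attendance.
The distribution of mid-term attendance is itself part of what the teaching method does — it is an intermediate outcome. Holding it fixed would remove that part of the effect; the total effect is the pooled difference.
The causal difference is the pooled difference: 0.644 − 0.738 = -0.094.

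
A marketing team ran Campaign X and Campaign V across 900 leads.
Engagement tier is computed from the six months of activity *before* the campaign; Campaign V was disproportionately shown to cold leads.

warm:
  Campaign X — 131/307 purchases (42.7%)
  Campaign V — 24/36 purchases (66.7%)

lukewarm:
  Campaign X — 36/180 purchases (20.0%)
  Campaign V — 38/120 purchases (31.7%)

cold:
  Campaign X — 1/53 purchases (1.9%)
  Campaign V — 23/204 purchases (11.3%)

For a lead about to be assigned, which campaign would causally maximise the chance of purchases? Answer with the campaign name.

Engagement tier differs across campaigns for reasons unrelated to any effect of the campaign itself, and it separately predicts the outcome — a classic confounder. We must compare within engagement tier levels.
Within each level — warm: 42.7% vs 66.7%; lukewarm: 20.0% vs 31.7%; cold: 1.9% vs 11.3% — Campaign V is higher every time.

Campaign V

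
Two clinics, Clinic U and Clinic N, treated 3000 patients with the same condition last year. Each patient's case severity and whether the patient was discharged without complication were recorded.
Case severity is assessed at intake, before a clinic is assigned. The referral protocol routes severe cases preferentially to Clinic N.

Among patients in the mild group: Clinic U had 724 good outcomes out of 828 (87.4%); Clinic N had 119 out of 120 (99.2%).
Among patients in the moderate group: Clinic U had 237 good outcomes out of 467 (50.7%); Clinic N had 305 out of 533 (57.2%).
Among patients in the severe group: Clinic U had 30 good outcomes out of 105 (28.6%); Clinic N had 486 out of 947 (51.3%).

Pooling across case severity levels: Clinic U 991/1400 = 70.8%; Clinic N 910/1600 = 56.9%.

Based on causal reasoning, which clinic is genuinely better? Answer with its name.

Clinic N

The case severity-specific comparison favours Clinic N throughout, but the pooled figures favour Clinic U. The question is whether to condition on case severity.
Case severity satisfies the back-door criterion: it is not a descendant of the clinic, and it blocks the spurious path from clinic to outcome. Adjusting for it (i.e., using the within-case severity rates) gives the causal effect.
Within each level — mild: 87.4% vs 99.2%; moderate: 50.7% vs 57.2%; severe: 28.6% vs 51.3% — Clinic N is higher every time.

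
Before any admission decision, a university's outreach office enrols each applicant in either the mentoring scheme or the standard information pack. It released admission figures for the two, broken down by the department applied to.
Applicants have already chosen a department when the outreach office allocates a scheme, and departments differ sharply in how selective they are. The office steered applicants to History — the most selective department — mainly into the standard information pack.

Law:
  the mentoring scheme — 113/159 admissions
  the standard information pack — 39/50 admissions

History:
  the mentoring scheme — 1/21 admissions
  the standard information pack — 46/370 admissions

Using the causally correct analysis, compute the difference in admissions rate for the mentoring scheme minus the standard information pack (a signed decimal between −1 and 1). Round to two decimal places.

-0.07

Within every department level the standard information pack has the higher rate, yet pooled the mentoring scheme does — Simpson's reversal.
Department is set before the outreach scheme has any effect — it is not caused by the outreach scheme — and it independently drives the outcome. That makes it a confounder, so the causal comparison is within department levels.
Adjusting over the population distribution of department: 0.348·(0.711−0.780) + 0.652·(0.048−0.124) = -0.074.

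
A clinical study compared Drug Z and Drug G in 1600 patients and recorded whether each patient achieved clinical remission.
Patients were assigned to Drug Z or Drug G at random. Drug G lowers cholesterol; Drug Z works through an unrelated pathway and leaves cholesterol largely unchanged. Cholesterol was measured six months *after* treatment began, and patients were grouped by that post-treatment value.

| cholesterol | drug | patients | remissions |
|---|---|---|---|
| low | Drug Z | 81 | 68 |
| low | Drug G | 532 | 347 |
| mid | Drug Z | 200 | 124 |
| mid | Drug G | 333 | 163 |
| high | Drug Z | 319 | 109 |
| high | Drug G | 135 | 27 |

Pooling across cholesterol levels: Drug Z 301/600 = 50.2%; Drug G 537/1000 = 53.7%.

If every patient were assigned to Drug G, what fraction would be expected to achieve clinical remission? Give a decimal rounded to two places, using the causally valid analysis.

0.54

Cholesterol is downstream of the drug. One should not condition on a consequence of treatment, so the overall rates are the right comparison.
So P(outcome | do(Drug G)) is just the pooled rate for Drug G: 537/1000 = 0.537.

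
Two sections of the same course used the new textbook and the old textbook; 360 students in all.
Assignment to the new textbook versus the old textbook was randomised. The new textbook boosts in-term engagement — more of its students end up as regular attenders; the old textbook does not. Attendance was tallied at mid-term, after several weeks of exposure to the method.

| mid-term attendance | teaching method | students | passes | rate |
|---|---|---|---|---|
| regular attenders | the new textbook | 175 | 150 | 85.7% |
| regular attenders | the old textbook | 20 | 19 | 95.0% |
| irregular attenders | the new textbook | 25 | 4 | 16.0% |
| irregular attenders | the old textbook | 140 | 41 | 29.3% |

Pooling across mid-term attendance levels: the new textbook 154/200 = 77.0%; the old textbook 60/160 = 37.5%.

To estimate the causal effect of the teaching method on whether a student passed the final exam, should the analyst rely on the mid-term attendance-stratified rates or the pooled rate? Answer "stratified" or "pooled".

Because the teaching method influences mid-term attendance, mid-term attendance is a post-treatment mediator, not a confounder. Stratifying on it would bias the estimate; the causal effect is the crude pooled difference.
Pooled: the new textbook 77.0% vs the old textbook 37.5%; the new textbook is higher overall.

pooled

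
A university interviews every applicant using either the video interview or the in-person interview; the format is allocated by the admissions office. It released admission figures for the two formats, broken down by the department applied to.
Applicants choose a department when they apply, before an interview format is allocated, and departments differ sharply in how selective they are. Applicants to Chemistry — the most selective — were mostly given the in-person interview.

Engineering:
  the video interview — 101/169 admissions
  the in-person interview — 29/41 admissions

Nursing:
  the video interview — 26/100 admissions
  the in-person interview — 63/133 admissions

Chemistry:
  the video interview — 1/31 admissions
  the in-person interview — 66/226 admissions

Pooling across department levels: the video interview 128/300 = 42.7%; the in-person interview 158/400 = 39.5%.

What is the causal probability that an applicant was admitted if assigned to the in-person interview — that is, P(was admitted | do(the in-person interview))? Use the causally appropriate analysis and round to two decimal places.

0.48

The stratified and pooled comparisons disagree (the in-person interview wins within each department; the video interview wins overall), so the answer turns on the causal role of department.
Nothing the interview format does changes department; the imbalance is an allocation artefact. With department also predicting the outcome, the pooled figure is confounded, and the within-stratum comparison is the causal one.
Standardising the in-person interview to the population department mix: 0.300·29/41 + 0.333·63/133 + 0.367·66/226 = 0.477.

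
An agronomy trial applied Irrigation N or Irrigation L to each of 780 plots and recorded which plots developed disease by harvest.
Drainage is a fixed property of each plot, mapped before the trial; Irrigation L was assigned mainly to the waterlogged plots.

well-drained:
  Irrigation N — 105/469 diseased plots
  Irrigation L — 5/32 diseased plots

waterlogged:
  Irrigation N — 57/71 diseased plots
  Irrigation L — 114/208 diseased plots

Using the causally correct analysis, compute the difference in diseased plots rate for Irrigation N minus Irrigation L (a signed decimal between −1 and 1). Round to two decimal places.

Field drainage satisfies the back-door criterion: it is not a descendant of the irrigation, and it blocks the spurious path from irrigation to outcome. Adjusting for it (i.e., using the within-field drainage rates) gives the causal effect.
Adjusting over the population distribution of field drainage: 0.642·(0.224−0.156) + 0.358·(0.803−0.548) = +0.135.

+0.13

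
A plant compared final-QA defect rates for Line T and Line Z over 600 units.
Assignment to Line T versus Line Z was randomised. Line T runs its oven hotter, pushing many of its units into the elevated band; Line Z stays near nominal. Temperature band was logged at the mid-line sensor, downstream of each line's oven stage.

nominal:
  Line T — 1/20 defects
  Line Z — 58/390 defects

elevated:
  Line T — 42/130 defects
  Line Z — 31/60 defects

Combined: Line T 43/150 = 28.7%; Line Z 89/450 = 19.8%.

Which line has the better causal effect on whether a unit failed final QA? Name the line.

Line Z

Within every in-process temperature band level Line T has the lower rate, yet pooled Line Z does — Simpson's reversal.
The distribution of in-process temperature band is itself part of what the line does — it is an intermediate outcome. Holding it fixed would remove that part of the effect; the total effect is the pooled difference.
Pooled: Line T 28.7% vs Line Z 19.8%; Line Z is lower overall.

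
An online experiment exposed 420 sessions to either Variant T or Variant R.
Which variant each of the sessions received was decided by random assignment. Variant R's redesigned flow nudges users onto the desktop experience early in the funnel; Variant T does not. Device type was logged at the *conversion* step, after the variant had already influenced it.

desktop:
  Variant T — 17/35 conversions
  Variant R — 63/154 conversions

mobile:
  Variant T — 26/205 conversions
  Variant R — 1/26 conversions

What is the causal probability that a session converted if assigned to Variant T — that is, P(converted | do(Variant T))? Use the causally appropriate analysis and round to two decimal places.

0.18

Device type is downstream of the variant. One should not condition on a consequence of treatment, so the overall rates are the right comparison.
So P(outcome | do(Variant T)) is just the pooled rate for Variant T: 43/240 = 0.179.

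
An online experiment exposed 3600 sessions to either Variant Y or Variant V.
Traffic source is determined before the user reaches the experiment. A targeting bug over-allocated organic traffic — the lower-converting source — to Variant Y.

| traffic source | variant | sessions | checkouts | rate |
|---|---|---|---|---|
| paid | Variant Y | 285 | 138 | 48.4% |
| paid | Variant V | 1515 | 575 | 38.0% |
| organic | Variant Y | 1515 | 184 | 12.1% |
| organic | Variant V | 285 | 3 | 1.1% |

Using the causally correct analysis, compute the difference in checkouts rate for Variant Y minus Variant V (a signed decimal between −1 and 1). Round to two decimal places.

The stratified and pooled comparisons disagree (Variant Y wins within each traffic source; Variant V wins overall), so the answer turns on the causal role of traffic source.
Here traffic source is a common cause — it drives both which variant a case falls under and the outcome. The crude comparison mixes populations; the stratum-specific rates are the causally relevant ones.
Adjusting over the population distribution of traffic source: 0.500·(0.484−0.380) + 0.500·(0.121−0.011) = +0.108.

+0.11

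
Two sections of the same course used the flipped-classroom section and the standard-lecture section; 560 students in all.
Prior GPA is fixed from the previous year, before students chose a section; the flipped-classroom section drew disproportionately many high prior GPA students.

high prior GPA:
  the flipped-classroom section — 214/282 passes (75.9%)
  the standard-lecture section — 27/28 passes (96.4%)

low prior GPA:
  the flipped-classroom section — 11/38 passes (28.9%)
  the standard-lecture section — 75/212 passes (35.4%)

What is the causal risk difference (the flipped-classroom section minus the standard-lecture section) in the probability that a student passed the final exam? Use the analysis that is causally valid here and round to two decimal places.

-0.14

Within every prior GPA band level the standard-lecture section has the higher rate, yet pooled the flipped-classroom section does — Simpson's reversal.
Since prior GPA band is a pre-existing factor (not a product of the teaching method) and it affects the outcome on its own, it is a confounder. The stratified rates, not the pooled rate, identify the causal effect.
Adjusting over the population distribution of prior GPA band: 0.554·(0.759−0.964) + 0.446·(0.289−0.354) = -0.142.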